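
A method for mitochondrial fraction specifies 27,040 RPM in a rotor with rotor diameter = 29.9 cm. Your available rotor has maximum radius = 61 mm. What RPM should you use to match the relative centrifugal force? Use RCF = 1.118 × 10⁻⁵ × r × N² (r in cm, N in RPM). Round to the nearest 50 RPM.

42350 RPM

Original rotor: r = 29.9 / 2 = 14.95 cm
RCF = 1.118 × 10⁻⁵ × r × N²
RCF_original = 1.118 × 10⁻⁵ × 14.95 × (27040)² = 1.118 × 10⁻⁵ × 14.95 × 731,161,600 ≈ 122,207.1 × g
Your rotor: r = 61 mm = 6.1 cm
122,207.1 = 1.118 × 10⁻⁵ × 6.1 × N²
N² = 122,207.1 / (6.8198 × 10⁻⁵) = 1,791,945,512
N ≈ √1,791,945,512 ≈ 42,331.4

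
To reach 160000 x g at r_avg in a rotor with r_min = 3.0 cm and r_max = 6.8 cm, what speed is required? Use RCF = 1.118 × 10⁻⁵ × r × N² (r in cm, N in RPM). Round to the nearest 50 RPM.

r_avg = (3.0 + 6.8) / 2 = 4.9 cm
160,000 = 1.118 × 10⁻⁵ × 4.9 × N²
N² = 160,000 / (5.4782 × 10⁻⁵) = 2,920,667,372
N ≈ √2,920,667,372 ≈ 54,043.2

54050 RPM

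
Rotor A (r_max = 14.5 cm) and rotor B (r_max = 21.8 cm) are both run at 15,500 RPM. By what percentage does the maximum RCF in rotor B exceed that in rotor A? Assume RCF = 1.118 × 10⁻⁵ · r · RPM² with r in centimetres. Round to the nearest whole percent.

At equal RPM, RCF scales linearly with r: ratio = 21.8 / 14.5 = 1.5034.
So rotor B delivers 50.3% more g-force.

50%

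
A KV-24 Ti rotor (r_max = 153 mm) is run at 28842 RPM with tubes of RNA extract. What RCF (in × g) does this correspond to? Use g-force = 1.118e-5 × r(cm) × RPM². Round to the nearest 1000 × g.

≈ 142000 × g

r = 153 mm = 15.3 cm
RCF = 1.118 × 10⁻⁵ × 15.3 × (28842)² = 1.118 × 10⁻⁵ × 15.3 × 831,860,964 ≈ 142,293.1 × g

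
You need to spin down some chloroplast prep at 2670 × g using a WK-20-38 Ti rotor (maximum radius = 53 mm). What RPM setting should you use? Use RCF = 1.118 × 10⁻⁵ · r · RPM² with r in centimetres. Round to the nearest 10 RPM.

r = 53 mm = 5.3 cm
RCF = 1.118 × 10⁻⁵ × r × N²
2,670 = 1.118 × 10⁻⁵ × 5.3 × N²
N² = 2,670 / (5.9254 × 10⁻⁵) = 45,060,249
N ≈ √45,060,249 ≈ 6,712.7

6710 RPM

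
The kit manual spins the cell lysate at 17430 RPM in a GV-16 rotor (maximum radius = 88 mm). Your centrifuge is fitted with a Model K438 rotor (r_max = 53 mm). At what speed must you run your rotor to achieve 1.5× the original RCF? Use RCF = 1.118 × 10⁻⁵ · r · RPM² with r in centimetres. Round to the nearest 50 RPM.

27500 RPM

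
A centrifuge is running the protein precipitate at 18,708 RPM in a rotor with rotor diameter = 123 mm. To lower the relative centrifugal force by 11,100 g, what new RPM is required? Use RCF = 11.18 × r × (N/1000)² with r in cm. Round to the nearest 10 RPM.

13730 RPM

r = 123 mm / 2 = 61.5 mm = 6.15 cm
Current RCF = 11.18 × 6.15 × (18.708)² = 11.18 × 6.15 × 349.989264 ≈ 24,064.2 × g
Target RCF = 24,064.2 − 11,100 = 12,964.2 × g
(N/1000)² = 12,964.2 / 68.757 = 188.551
N = 1000 × √188.551 ≈ 13,731.4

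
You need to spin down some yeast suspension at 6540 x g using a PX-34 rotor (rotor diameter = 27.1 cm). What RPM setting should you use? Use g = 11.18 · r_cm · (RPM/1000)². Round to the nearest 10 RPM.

N ≈ 6570 RPM

r = 27.1 / 2 = 13.55 cm
RCF = 11.18 × r × (N/1000)²
6,540 = 11.18 × 13.55 × (N/1000)²
(N/1000)² = 6,540 / 151.489 = 43.17145
N = 1000 × √43.17145 ≈ 6,570.5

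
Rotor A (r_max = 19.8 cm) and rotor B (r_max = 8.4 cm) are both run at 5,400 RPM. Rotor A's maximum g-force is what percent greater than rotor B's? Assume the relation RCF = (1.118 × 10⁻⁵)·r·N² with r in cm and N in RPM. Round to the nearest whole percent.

At equal RPM, RCF scales linearly with r: ratio = 19.8 / 8.4 = 2.3571.
So rotor A delivers 135.7% more g-force.

136%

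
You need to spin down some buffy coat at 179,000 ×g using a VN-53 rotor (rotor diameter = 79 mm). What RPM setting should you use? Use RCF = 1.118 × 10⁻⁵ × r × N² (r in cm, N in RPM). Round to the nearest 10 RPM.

≈ 63670 RPM

r = 79 mm / 2 = 39.5 mm = 3.95 cm
179,000 = 1.118 × 10⁻⁵ × 3.95 × N²
N² = 179,000 / (4.4161 × 10⁻⁵) = 4,053,350,241
N ≈ √4,053,350,241 ≈ 63,665.9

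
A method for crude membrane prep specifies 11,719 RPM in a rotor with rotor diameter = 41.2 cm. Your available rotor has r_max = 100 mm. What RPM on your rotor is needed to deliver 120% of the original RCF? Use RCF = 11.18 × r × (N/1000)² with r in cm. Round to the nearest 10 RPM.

18430 RPM

Original rotor: r = 41.2 / 2 = 20.6 cm
RCF = 11.18 × r × (N/1000)²
RCF_original = 11.18 × 20.6 × (11.719)² = 11.18 × 20.6 × 137.334961 ≈ 31,629.3 × g
Target RCF = 1.2 × 31,629.3 ≈ 37,955.2 × g
Your rotor: r = 100 mm = 10.0 cm
37,955.2 = 11.18 × 10 × (N/1000)²
(N/1000)² = 37,955.2 / 111.8 = 339.4919
N = 1000 × √339.4919 ≈ 18,425.3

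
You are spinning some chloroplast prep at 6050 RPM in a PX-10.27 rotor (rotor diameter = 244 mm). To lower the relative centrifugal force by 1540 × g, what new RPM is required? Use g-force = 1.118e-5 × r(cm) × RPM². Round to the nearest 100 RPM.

r = 244 mm / 2 = 122 mm = 12.2 cm
Current RCF = 1.118 × 10⁻⁵ × 12.2 × (6050)² = 1.118 × 10⁻⁵ × 12.2 × 36,602,500 ≈ 4,992.4 × g
Target RCF = 4,992.4 − 1,540 = 3,452.4 × g
N² = 3,452.4 / (13.6396 × 10⁻⁵) = 25,311,593
N ≈ √25,311,593 ≈ 5,031.1

5000 RPM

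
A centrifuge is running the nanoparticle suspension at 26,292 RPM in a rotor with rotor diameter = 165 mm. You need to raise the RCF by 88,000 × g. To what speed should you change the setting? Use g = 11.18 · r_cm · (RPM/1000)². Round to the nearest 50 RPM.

r = 165 mm / 2 = 82.5 mm = 8.25 cm
Current RCF = 11.18 × 8.25 × (26.292)² = 11.18 × 8.25 × 691.269264 ≈ 63,759.2 × g
Target RCF = 63,759.2 + 88,000 = 151,759.2 × g
(N/1000)² = 151,759.2 / 92.235 = 1645.354
N = 1000 × √1645.354 ≈ 40,563.0

N₂ ≈ 40550 RPM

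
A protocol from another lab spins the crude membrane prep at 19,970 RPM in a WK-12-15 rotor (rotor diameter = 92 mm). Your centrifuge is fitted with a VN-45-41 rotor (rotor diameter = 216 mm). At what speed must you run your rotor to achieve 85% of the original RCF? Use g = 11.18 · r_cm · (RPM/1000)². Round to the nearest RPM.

Original rotor: r = 92 mm / 2 = 46 mm = 4.6 cm
RCF_original = 11.18 × 4.6 × (19.97)² = 11.18 × 4.6 × 398.8009 ≈ 20,509.5 × g
Target RCF = 0.85 × 20,509.5 ≈ 17,433.1 × g
Your rotor: r = 216 mm / 2 = 108 mm = 10.8 cm
17,433.1 = 11.18 × 10.8 × (N/1000)²
(N/1000)² = 17,433.1 / 120.744 = 144.3807
N = 1000 × √144.3807 ≈ 12,015.9

≈ 12016 RPM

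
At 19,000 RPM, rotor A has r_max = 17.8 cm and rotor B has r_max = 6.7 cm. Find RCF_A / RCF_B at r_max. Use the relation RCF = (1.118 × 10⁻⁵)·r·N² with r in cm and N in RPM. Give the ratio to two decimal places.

At fixed N, RCF ∝ r, so RCF_A/RCF_B = r_A/r_B = 17.8 / 6.7 = 2.6567.

2.66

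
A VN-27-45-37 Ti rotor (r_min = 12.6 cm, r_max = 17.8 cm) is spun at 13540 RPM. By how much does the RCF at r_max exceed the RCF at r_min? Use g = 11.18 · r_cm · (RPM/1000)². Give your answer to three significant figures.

RCF_max = 11.18 × 17.8 × (13.54)² = 11.18 × 17.8 × 183.3316 ≈ 36,483.7 × g
RCF_min = 11.18 × 12.6 × (13.54)² = 11.18 × 12.6 × 183.3316 ≈ 25,825.6 × g
ΔRCF = 36,483.7 − 25,825.6 = 10,658.1

10700 ×g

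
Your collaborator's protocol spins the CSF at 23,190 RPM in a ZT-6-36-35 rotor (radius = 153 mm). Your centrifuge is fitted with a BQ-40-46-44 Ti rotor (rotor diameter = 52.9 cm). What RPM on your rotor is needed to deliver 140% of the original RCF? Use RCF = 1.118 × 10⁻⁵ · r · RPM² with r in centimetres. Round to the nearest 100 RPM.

20900 RPM

Original rotor: r = 153 mm = 15.3 cm
RCF = 1.118 × 10⁻⁵ × r × N²
RCF_original = 1.118 × 10⁻⁵ × 15.3 × (23190)² = 1.118 × 10⁻⁵ × 15.3 × 537,776,100 ≈ 91,988.8 × g
Target RCF = 1.4 × 91,988.8 ≈ 128,784.3 × g
Your rotor: r = 52.9 / 2 = 26.45 cm
128,784.3 = 1.118 × 10⁻⁵ × 26.45 × N²
N² = 128,784.3 / (29.5711 × 10⁻⁵) = 435,507,303
N ≈ √435,507,303 ≈ 20,868.8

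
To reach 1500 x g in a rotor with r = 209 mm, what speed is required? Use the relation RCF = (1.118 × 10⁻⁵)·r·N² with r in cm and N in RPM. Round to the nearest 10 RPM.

r = 209 mm = 20.9 cm
1,500 = 1.118 × 10⁻⁵ × 20.9 × N²
N² = 1,500 / (23.3662 × 10⁻⁵) = 6,419,529
N ≈ √6,419,529 ≈ 2,533.7

2530 RPM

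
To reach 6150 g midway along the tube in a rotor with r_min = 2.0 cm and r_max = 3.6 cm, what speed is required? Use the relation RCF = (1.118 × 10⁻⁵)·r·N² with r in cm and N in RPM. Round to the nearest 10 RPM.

r_avg = (2.0 + 3.6) / 2 = 2.8 cm
6,150 = 1.118 × 10⁻⁵ × 2.8 × N²
N² = 6,150 / (3.1304 × 10⁻⁵) = 196,460,516
N ≈ √196,460,516 ≈ 14,016.4

14020 RPM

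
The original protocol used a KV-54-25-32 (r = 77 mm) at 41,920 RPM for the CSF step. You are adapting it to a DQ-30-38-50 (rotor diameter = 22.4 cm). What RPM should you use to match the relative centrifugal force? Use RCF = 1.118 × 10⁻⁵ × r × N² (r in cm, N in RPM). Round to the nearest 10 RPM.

34760 RPM

Original rotor: r = 77 mm = 7.7 cm
RCF_original = 1.118 × 10⁻⁵ × 7.7 × (41920)² = 1.118 × 10⁻⁵ × 7.7 × 1,757,286,400 ≈ 151,277.8 × g
Your rotor: r = 22.4 / 2 = 11.2 cm
151,277.8 = 1.118 × 10⁻⁵ × 11.2 × N²
N² = 151,277.8 / (12.5216 × 10⁻⁵) = 1,208,134,743
N ≈ √1,208,134,743 ≈ 34,758.2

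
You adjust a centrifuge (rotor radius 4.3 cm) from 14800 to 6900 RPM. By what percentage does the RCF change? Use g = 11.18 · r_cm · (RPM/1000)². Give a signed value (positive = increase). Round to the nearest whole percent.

RCF ∝ N², so the ratio is (6900/14800)² = (0.466216)² = 0.2174.
Change = 0.2174 − 1 = -0.7826 → -78.3%.

-78%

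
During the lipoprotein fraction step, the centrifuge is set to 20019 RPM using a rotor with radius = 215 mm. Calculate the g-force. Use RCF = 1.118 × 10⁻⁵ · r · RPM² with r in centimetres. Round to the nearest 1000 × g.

r = 215 mm = 21.5 cm
RCF = 1.118 × 10⁻⁵ × 21.5 × (20019)² = 1.118 × 10⁻⁵ × 21.5 × 400,760,361 ≈ 96,330.8 × g

96000 × g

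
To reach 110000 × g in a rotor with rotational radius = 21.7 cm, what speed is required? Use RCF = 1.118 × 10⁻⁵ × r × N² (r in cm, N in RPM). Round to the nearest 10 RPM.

21290 RPM

110,000 = 1.118 × 10⁻⁵ × 21.7 × N²
N² = 110,000 / (24.2606 × 10⁻⁵) = 453,410,056
N ≈ √453,410,056 ≈ 21,293.4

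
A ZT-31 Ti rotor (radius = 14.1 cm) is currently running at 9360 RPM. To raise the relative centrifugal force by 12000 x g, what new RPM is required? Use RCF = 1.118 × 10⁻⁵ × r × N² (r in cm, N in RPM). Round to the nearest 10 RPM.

Current RCF = 1.118 × 10⁻⁵ × 14.1 × (9360)² = 1.118 × 10⁻⁵ × 14.1 × 87,609,600 ≈ 13,810.6 × g
Target RCF = 13,810.6 + 12,000 = 25,810.6 × g
N² = 25,810.6 / (15.7638 × 10⁻⁵) = 163,733,364
N ≈ √163,733,364 ≈ 12,795.8

N₂ ≈ 12800 RPM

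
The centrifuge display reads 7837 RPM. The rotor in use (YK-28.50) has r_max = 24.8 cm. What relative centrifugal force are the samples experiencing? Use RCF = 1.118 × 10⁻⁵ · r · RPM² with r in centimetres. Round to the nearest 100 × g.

RCF = 1.118 × 10⁻⁵ × 24.8 × (7837)² = 1.118 × 10⁻⁵ × 24.8 × 61,418,569 ≈ 17,029.2 × g

≈ 17000 × g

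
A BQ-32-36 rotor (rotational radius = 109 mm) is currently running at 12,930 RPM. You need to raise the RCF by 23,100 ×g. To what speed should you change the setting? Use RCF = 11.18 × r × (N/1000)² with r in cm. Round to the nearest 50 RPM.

r = 109 mm = 10.9 cm
Current RCF = 11.18 × 10.9 × (12.93)² = 11.18 × 10.9 × 167.1849 ≈ 20,373.5 × g
Target RCF = 20,373.5 + 23,100 = 43,473.5 × g
(N/1000)² = 43,473.5 / 121.862 = 356.7437
N = 1000 × √356.7437 ≈ 18,887.7

N₂ ≈ 18900 RPM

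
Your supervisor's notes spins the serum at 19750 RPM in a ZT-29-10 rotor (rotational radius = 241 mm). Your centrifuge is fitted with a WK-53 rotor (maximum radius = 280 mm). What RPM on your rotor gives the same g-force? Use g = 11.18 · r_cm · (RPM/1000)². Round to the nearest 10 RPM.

Original rotor: r = 241 mm = 24.1 cm
RCF_original = 11.18 × 24.1 × (19.75)² = 11.18 × 24.1 × 390.0625 ≈ 105,097.7 × g
Your rotor: r = 280 mm = 28.0 cm
105,097.7 = 11.18 × 28 × (N/1000)²
(N/1000)² = 105,097.7 / 313.04 = 335.7325
N = 1000 × √335.7325 ≈ 18,323.0

18320 RPM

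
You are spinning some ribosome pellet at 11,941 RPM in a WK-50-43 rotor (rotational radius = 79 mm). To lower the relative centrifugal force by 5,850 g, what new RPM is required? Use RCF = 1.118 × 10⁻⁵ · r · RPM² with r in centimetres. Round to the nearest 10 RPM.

≈ 8740 RPM

r = 79 mm = 7.9 cm
Current RCF = 1.118 × 10⁻⁵ × 7.9 × (11941)² = 1.118 × 10⁻⁵ × 7.9 × 142,587,481 ≈ 12,593.6 × g
Target RCF = 12,593.6 − 5,850 = 6,743.6 × g
N² = 6,743.6 / (8.8322 × 10⁻⁵) = 76,352,438
N ≈ √76,352,438 ≈ 8,738.0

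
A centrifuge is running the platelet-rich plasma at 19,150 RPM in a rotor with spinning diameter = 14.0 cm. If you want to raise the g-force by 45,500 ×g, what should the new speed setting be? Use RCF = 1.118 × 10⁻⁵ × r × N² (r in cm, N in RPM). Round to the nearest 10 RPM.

r = 14.0 / 2 = 7 cm
Current RCF = 1.118 × 10⁻⁵ × 7 × (19150)² = 1.118 × 10⁻⁵ × 7 × 366,722,500 ≈ 28,699.7 × g
Target RCF = 28,699.7 + 45,500 = 74,199.7 × g
N² = 74,199.7 / (7.826 × 10⁻⁵) = 948,117,812
N ≈ √948,117,812 ≈ 30,791.5

N₂ ≈ 30790 RPM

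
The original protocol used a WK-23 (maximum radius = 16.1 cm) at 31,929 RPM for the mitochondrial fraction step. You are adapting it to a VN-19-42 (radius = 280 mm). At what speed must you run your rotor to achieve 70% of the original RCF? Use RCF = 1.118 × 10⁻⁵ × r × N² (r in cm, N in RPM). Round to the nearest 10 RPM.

≈ 20260 RPM

RCF = 1.118 × 10⁻⁵ × r × N²
RCF_original = 1.118 × 10⁻⁵ × 16.1 × (31929)² = 1.118 × 10⁻⁵ × 16.1 × 1,019,461,041 ≈ 183,500.9 × g
Target RCF = 0.7 × 183,500.9 ≈ 128,450.6 × g
Your rotor: r = 280 mm = 28.0 cm
128,450.6 = 1.118 × 10⁻⁵ × 28 × N²
N² = 128,450.6 / (31.304 × 10⁻⁵) = 410,332,865
N ≈ √410,332,865 ≈ 20,256.7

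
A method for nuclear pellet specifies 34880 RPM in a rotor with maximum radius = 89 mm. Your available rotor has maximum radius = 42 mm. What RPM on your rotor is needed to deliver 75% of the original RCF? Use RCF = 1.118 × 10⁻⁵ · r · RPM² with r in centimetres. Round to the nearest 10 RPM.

43970 RPM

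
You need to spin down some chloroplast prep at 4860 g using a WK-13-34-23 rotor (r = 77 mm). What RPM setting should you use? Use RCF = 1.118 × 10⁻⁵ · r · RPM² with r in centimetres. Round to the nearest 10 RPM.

r = 77 mm = 7.7 cm
4,860 = 1.118 × 10⁻⁵ × 7.7 × N²
N² = 4,860 / (8.6086 × 10⁻⁵) = 56,455,173
N ≈ √56,455,173 ≈ 7,513.7

N ≈ 7510 RPM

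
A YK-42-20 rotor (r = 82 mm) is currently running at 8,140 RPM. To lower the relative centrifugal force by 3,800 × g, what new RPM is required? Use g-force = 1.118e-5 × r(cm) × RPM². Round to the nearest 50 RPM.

N₂ ≈ 5000 RPM

r = 82 mm = 8.2 cm
Current RCF = 1.118 × 10⁻⁵ × 8.2 × (8140)² = 1.118 × 10⁻⁵ × 8.2 × 66,259,600 ≈ 6,074.4 × g
Target RCF = 6,074.4 − 3,800 = 2,274.4 × g
N² = 2,274.4 / (9.1676 × 10⁻⁵) = 24,809,110
N ≈ √24,809,110 ≈ 4,980.9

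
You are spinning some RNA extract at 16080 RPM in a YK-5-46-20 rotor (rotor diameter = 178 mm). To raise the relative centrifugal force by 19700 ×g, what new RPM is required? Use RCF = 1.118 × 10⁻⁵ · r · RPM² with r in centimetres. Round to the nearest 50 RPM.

r = 178 mm / 2 = 89 mm = 8.9 cm
Current RCF = 1.118 × 10⁻⁵ × 8.9 × (16080)² = 1.118 × 10⁻⁵ × 8.9 × 258,566,400 ≈ 25,727.9 × g
Target RCF = 25,727.9 + 19,700 = 45,427.9 × g
N² = 45,427.9 / (9.9502 × 10⁻⁵) = 456,552,632
N ≈ √456,552,632 ≈ 21,367.1

21350 RPM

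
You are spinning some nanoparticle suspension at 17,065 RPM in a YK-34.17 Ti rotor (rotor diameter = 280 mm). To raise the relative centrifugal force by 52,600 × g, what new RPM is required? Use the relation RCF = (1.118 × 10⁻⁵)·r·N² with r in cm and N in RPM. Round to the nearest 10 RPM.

≈ 25050 RPM

r = 280 mm / 2 = 140 mm = 14 cm
Current RCF = 1.118 × 10⁻⁵ × 14 × (17065)² = 1.118 × 10⁻⁵ × 14 × 291,214,225 ≈ 45,580.9 × g
Target RCF = 45,580.9 + 52,600 = 98,180.9 × g
N² = 98,180.9 / (15.652 × 10⁻⁵) = 627,273,831
N ≈ √627,273,831 ≈ 25,045.4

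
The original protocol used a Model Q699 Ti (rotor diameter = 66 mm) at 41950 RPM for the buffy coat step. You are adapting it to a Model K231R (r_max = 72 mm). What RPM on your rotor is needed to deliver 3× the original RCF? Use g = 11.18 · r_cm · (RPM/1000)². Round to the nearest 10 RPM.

49190 RPM

Original rotor: r = 66 mm / 2 = 33 mm = 3.3 cm
RCF_original = 11.18 × 3.3 × (41.95)² = 11.18 × 3.3 × 1,759.8025 ≈ 64,926.2 × g
Target RCF = 3 × 64,926.2 ≈ 194,778.6 × g
Your rotor: r = 72 mm = 7.2 cm
194,778.6 = 11.18 × 7.2 × (N/1000)²
(N/1000)² = 194,778.6 / 80.496 = 2419.73
N = 1000 × √2419.73 ≈ 49,190.8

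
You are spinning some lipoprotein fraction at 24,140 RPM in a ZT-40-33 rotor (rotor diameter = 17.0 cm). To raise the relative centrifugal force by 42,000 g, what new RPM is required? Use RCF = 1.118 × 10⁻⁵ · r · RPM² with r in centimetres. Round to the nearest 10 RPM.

N₂ ≈ 32010 RPM

r = 17.0 / 2 = 8.5 cm
Current RCF = 1.118 × 10⁻⁵ × 8.5 × (24140)² = 1.118 × 10⁻⁵ × 8.5 × 582,739,600 ≈ 55,377.7 × g
Target RCF = 55,377.7 + 42,000 = 97,377.7 × g
N² = 97,377.7 / (9.503 × 10⁻⁵) = 1,024,704,830
N ≈ √1,024,704,830 ≈ 32,011.0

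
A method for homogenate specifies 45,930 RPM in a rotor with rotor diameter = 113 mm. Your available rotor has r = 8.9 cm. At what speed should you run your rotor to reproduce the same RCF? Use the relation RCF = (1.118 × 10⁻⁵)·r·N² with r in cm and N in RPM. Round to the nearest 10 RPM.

36600 RPM

Original rotor: r = 113 mm / 2 = 56.5 mm = 5.65 cm
RCF_original = 1.118 × 10⁻⁵ × 5.65 × (45930)² = 1.118 × 10⁻⁵ × 5.65 × 2,109,564,900 ≈ 133,254.9 × g
133,254.9 = 1.118 × 10⁻⁵ × 8.9 × N²
N² = 133,254.9 / (9.9502 × 10⁻⁵) = 1,339,218,307
N ≈ √1,339,218,307 ≈ 36,595.3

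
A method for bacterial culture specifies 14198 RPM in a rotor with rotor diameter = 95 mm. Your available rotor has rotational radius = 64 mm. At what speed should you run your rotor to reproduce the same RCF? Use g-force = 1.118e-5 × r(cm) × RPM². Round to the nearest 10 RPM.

12230 RPM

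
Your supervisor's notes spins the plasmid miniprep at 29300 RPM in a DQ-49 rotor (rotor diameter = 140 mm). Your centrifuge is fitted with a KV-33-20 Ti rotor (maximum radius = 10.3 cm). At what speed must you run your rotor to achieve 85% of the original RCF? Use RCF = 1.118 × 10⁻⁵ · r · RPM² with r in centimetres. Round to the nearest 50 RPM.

22250 RPM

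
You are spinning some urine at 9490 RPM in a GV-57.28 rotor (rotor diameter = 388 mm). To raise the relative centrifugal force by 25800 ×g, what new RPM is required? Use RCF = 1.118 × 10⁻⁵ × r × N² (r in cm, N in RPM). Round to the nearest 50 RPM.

r = 388 mm / 2 = 194 mm = 19.4 cm
Current RCF = 1.118 × 10⁻⁵ × 19.4 × (9490)² = 1.118 × 10⁻⁵ × 19.4 × 90,060,100 ≈ 19,533.3 × g
Target RCF = 19,533.3 + 25,800 = 45,333.3 × g
N² = 45,333.3 / (21.6892 × 10⁻⁵) = 209,013,242
N ≈ √209,013,242 ≈ 14,457.3

N₂ ≈ 14450 RPM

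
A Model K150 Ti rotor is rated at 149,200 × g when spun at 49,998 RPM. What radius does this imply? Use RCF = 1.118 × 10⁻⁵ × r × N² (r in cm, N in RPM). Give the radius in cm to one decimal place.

RCF = 1.118 × 10⁻⁵ × r × N²
149200 = 1.118 × 10⁻⁵ × r × (49998)²
r = 149200 / (1.118 × 10⁻⁵ × 2,499,800,004) = 149200 / 27947.76 ≈ 5.339 cm

5.3 cm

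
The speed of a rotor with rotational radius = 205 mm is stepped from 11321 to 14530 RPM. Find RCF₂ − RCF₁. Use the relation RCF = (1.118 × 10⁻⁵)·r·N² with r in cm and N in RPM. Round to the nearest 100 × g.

19000 × g

r = 205 mm = 20.5 cm
RCF₁ = 1.118 × 10⁻⁵ × 20.5 × (11321)² = 1.118 × 10⁻⁵ × 20.5 × 128,165,041 ≈ 29,374.1 × g
RCF₂ = 1.118 × 10⁻⁵ × 20.5 × (14530)² = 1.118 × 10⁻⁵ × 20.5 × 211,120,900 ≈ 48,386.8 × g
Increase = 48,386.8 − 29,374.1 = 19,012.7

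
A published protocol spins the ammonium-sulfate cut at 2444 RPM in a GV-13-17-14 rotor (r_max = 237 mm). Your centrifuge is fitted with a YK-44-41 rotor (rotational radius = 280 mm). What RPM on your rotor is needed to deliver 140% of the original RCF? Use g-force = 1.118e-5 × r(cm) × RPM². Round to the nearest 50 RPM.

≈ 2650 RPM

Original rotor: r = 237 mm = 23.7 cm
RCF_original = 1.118 × 10⁻⁵ × 23.7 × (2444)² = 1.118 × 10⁻⁵ × 23.7 × 5,973,136 ≈ 1,582.7 × g
Target RCF = 1.4 × 1,582.7 ≈ 2,215.8 × g
Your rotor: r = 280 mm = 28.0 cm
2,215.8 = 1.118 × 10⁻⁵ × 28 × N²
N² = 2,215.8 / (31.304 × 10⁻⁵) = 7,078,329
N ≈ √7,078,329 ≈ 2,660.5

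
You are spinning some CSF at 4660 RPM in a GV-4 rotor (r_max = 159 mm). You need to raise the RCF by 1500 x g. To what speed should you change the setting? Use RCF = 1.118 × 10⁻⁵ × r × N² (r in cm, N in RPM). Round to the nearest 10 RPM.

5490 RPM

r = 159 mm = 15.9 cm
Current RCF = 1.118 × 10⁻⁵ × 15.9 × (4660)² = 1.118 × 10⁻⁵ × 15.9 × 21,715,600 ≈ 3,860.2 × g
Target RCF = 3,860.2 + 1,500 = 5,360.2 × g
N² = 5,360.2 / (17.7762 × 10⁻⁵) = 30,153,801
N ≈ √30,153,801 ≈ 5,491.2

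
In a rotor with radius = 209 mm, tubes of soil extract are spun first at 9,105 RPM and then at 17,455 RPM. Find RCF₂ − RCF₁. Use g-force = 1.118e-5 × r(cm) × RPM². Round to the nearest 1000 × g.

52000 x g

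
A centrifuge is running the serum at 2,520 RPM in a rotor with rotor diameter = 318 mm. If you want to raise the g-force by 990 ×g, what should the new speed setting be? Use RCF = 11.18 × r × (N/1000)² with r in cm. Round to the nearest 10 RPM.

r = 318 mm / 2 = 159 mm = 15.9 cm
Current RCF = 11.18 × 15.9 × (2.52)² = 11.18 × 15.9 × 6.3504 ≈ 1,128.9 × g
Target RCF = 1,128.9 + 990 = 2,118.9 × g
(N/1000)² = 2,118.9 / 177.762 = 11.91987
N = 1000 × √11.91987 ≈ 3,452.5

3450 RPM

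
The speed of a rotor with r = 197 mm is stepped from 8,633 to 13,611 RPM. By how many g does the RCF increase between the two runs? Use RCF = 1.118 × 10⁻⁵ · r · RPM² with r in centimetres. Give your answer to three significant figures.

24400 g

r = 197 mm = 19.7 cm
RCF₁ = 1.118 × 10⁻⁵ × 19.7 × (8633)² = 1.118 × 10⁻⁵ × 19.7 × 74,528,689 ≈ 16,414.6 × g
RCF₂ = 1.118 × 10⁻⁵ × 19.7 × (13611)² = 1.118 × 10⁻⁵ × 19.7 × 185,259,321 ≈ 40,802.6 × g
Increase = 40,802.6 − 16,414.6 = 24,388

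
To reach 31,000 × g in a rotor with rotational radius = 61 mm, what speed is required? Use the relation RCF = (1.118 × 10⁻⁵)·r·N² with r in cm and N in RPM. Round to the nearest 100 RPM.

r = 61 mm = 6.1 cm
31,000 = 1.118 × 10⁻⁵ × 6.1 × N²
N² = 31,000 / (6.8198 × 10⁻⁵) = 454,558,785
N ≈ √454,558,785 ≈ 21,320.4

N ≈ 21300 RPM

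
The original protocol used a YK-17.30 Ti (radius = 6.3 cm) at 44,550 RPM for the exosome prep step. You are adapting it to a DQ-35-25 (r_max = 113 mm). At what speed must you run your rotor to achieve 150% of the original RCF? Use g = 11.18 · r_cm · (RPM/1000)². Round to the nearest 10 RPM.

≈ 40740 RPM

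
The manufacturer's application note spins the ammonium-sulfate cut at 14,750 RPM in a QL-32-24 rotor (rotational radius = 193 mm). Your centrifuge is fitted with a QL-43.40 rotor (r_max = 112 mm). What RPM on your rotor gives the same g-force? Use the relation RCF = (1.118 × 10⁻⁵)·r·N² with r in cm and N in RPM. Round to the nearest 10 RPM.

19360 RPM

Original rotor: r = 193 mm = 19.3 cm
RCF_original = 1.118 × 10⁻⁵ × 19.3 × (14750)² = 1.118 × 10⁻⁵ × 19.3 × 217,562,500 ≈ 46,944.3 × g
Your rotor: r = 112 mm = 11.2 cm
46,944.3 = 1.118 × 10⁻⁵ × 11.2 × N²
N² = 46,944.3 / (12.5216 × 10⁻⁵) = 374,906,561
N ≈ √374,906,561 ≈ 19,362.5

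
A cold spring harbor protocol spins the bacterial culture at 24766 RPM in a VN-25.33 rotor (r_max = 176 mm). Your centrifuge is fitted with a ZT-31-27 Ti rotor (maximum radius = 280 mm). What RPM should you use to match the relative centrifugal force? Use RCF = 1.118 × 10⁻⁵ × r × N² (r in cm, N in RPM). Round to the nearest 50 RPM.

Original rotor: r = 176 mm = 17.6 cm
RCF_original = 1.118 × 10⁻⁵ × 17.6 × (24766)² = 1.118 × 10⁻⁵ × 17.6 × 613,354,756 ≈ 120,688.6 × g
Your rotor: r = 280 mm = 28.0 cm
120,688.6 = 1.118 × 10⁻⁵ × 28 × N²
N² = 120,688.6 / (31.304 × 10⁻⁵) = 385,537,312
N ≈ √385,537,312 ≈ 19,635.1

19650 RPM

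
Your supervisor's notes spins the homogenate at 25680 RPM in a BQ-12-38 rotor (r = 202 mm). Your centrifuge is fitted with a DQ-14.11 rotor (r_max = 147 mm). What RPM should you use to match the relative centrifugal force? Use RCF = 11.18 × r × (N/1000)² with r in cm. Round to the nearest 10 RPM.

Original rotor: r = 202 mm = 20.2 cm
RCF_original = 11.18 × 20.2 × (25.68)² = 11.18 × 20.2 × 659.4624 ≈ 148,930.4 × g
Your rotor: r = 147 mm = 14.7 cm
148,930.4 = 11.18 × 14.7 × (N/1000)²
(N/1000)² = 148,930.4 / 164.346 = 906.2003
N = 1000 × √906.2003 ≈ 30,103.2

≈ 30100 RPM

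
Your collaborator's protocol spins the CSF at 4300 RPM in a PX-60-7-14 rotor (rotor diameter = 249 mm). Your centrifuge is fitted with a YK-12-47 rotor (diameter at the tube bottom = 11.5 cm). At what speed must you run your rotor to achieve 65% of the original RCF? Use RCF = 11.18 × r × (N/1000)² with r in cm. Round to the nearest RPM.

Original rotor: r = 249 mm / 2 = 124.5 mm = 12.45 cm
RCF = 11.18 × r × (N/1000)²
RCF_original = 11.18 × 12.45 × (4.3)² = 11.18 × 12.45 × 18.49 ≈ 2,573.6 × g
Target RCF = 0.65 × 2,573.6 ≈ 1,672.8 × g
Your rotor: r = 11.5 / 2 = 5.75 cm
1,672.8 = 11.18 × 5.75 × (N/1000)²
(N/1000)² = 1,672.8 / 64.285 = 26.02162
N = 1000 × √26.02162 ≈ 5,101.1

≈ 5101 RPM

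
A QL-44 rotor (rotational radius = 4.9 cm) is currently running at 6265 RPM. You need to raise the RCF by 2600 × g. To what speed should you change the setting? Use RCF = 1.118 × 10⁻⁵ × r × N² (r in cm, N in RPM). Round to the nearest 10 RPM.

Current RCF = 1.118 × 10⁻⁵ × 4.9 × (6265)² = 1.118 × 10⁻⁵ × 4.9 × 39,250,225 ≈ 2,150.2 × g
Target RCF = 2,150.2 + 2,600 = 4,750.2 × g
N² = 4,750.2 / (5.4782 × 10⁻⁵) = 86,710,963
N ≈ √86,710,963 ≈ 9,311.9

≈ 9310 RPM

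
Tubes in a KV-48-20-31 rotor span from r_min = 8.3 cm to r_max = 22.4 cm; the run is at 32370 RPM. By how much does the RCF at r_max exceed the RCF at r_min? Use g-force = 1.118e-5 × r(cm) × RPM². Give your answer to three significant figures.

ΔRCF = 1.118 × 10⁻⁵ × (r_max − r_min) × N² = 1.118 × 10⁻⁵ × 14.1 × 1,047,816,900 ≈ 165,175.8

ΔRCF ≈ 165000 × g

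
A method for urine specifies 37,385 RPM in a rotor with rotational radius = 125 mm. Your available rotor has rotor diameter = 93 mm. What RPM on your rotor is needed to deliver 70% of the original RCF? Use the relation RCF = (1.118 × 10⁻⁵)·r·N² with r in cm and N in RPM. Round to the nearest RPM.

Original rotor: r = 125 mm = 12.5 cm
RCF_original = 1.118 × 10⁻⁵ × 12.5 × (37385)² = 1.118 × 10⁻⁵ × 12.5 × 1,397,638,225 ≈ 195,319.9 × g
Target RCF = 0.7 × 195,319.9 ≈ 136,723.9 × g
Your rotor: r = 93 mm / 2 = 46.5 mm = 4.65 cm
136,723.9 = 1.118 × 10⁻⁵ × 4.65 × N²
N² = 136,723.9 / (5.1987 × 10⁻⁵) = 2,629,963,260
N ≈ √2,629,963,260 ≈ 51,283.2

51283 RPM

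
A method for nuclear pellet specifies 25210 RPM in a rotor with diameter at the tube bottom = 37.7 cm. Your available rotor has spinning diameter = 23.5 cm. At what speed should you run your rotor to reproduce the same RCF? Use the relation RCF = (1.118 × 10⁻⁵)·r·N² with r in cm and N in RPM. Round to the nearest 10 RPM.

Original rotor: r = 37.7 / 2 = 18.85 cm
RCF = 1.118 × 10⁻⁵ × r × N²
RCF_original = 1.118 × 10⁻⁵ × 18.85 × (25210)² = 1.118 × 10⁻⁵ × 18.85 × 635,544,100 ≈ 133,936.5 × g
Your rotor: r = 23.5 / 2 = 11.75 cm
133,936.5 = 1.118 × 10⁻⁵ × 11.75 × N²
N² = 133,936.5 / (13.1365 × 10⁻⁵) = 1,019,575,229
N ≈ √1,019,575,229 ≈ 31,930.8

≈ 31930 RPM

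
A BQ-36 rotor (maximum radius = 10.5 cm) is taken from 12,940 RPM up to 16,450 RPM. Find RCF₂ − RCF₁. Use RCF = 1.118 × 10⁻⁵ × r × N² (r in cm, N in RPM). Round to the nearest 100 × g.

≈ 12100 ×g

RCF₁ = 1.118 × 10⁻⁵ × 10.5 × (12940)² = 1.118 × 10⁻⁵ × 10.5 × 167,443,600 ≈ 19,656.2 × g
RCF₂ = 1.118 × 10⁻⁵ × 10.5 × (16450)² = 1.118 × 10⁻⁵ × 10.5 × 270,602,500 ≈ 31,766 × g
Increase = 31,766 − 19,656.2 = 12,109.8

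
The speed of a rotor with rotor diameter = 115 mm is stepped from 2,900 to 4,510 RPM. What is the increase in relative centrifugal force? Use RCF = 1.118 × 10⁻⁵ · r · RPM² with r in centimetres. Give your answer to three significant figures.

≈ 767 x g

r = 115 mm / 2 = 57.5 mm = 5.75 cm
RCF₁ = 1.118 × 10⁻⁵ × 5.75 × (2900)² = 1.118 × 10⁻⁵ × 5.75 × 8,410,000 ≈ 540.6 × g
RCF₂ = 1.118 × 10⁻⁵ × 5.75 × (4510)² = 1.118 × 10⁻⁵ × 5.75 × 20,340,100 ≈ 1,307.6 × g
Increase = 1,307.6 − 540.6 = 767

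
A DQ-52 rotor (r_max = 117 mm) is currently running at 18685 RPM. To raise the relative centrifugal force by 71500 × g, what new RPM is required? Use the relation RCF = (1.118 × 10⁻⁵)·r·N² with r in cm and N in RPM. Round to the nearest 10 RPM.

r = 117 mm = 11.7 cm
Current RCF = 1.118 × 10⁻⁵ × 11.7 × (18685)² = 1.118 × 10⁻⁵ × 11.7 × 349,129,225 ≈ 45,668.2 × g
Target RCF = 45,668.2 + 71,500 = 117,168.2 × g
N² = 117,168.2 / (13.0806 × 10⁻⁵) = 895,740,257
N ≈ √895,740,257 ≈ 29,928.9

N₂ ≈ 29930 RPM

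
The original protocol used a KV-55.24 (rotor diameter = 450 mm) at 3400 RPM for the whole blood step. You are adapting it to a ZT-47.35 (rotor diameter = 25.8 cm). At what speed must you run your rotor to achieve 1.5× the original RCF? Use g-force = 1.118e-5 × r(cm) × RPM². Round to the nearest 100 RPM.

5500 RPM

Original rotor: r = 450 mm / 2 = 225 mm = 22.5 cm
RCF_original = 1.118 × 10⁻⁵ × 22.5 × (3400)² = 1.118 × 10⁻⁵ × 22.5 × 11,560,000 ≈ 2,907.9 × g
Target RCF = 1.5 × 2,907.9 ≈ 4,361.9 × g
Your rotor: r = 25.8 / 2 = 12.9 cm
4,361.9 = 1.118 × 10⁻⁵ × 12.9 × N²
N² = 4,361.9 / (14.4222 × 10⁻⁵) = 30,244,346
N ≈ √30,244,346 ≈ 5,499.5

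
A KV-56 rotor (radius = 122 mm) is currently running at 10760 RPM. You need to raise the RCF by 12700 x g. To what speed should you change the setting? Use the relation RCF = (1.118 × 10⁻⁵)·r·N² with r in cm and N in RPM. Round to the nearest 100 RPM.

14500 RPM

r = 122 mm = 12.2 cm
Current RCF = 1.118 × 10⁻⁵ × 12.2 × (10760)² = 1.118 × 10⁻⁵ × 12.2 × 115,777,600 ≈ 15,791.6 × g
Target RCF = 15,791.6 + 12,700 = 28,491.6 × g
N² = 28,491.6 / (13.6396 × 10⁻⁵) = 208,888,824
N ≈ √208,888,824 ≈ 14,453.0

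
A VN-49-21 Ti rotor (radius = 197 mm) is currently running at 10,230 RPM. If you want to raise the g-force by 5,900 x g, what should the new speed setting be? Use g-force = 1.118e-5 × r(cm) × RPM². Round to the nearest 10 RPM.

11460 RPM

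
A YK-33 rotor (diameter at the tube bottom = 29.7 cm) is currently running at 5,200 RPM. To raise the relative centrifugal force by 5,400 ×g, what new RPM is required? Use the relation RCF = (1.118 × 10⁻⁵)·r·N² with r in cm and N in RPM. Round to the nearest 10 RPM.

r = 29.7 / 2 = 14.85 cm
Current RCF = 1.118 × 10⁻⁵ × 14.85 × (5200)² = 1.118 × 10⁻⁵ × 14.85 × 27,040,000 ≈ 4,489.3 × g
Target RCF = 4,489.3 + 5,400 = 9,889.3 × g
N² = 9,889.3 / (16.6023 × 10⁻⁵) = 59,565,843
N ≈ √59,565,843 ≈ 7,717.9

7720 RPM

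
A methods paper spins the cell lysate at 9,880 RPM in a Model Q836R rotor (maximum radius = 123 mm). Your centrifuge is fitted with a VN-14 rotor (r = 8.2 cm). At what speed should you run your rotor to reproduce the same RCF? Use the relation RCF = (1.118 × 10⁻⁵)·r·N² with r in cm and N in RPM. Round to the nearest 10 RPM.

12100 RPM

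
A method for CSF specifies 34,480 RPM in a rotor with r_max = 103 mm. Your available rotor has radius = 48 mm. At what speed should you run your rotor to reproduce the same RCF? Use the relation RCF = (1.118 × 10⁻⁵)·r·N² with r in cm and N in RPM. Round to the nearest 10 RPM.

Original rotor: r = 103 mm = 10.3 cm
RCF_original = 1.118 × 10⁻⁵ × 10.3 × (34480)² = 1.118 × 10⁻⁵ × 10.3 × 1,188,870,400 ≈ 136,903.2 × g
Your rotor: r = 48 mm = 4.8 cm
136,903.2 = 1.118 × 10⁻⁵ × 4.8 × N²
N² = 136,903.2 / (5.3664 × 10⁻⁵) = 2,551,118,068
N ≈ √2,551,118,068 ≈ 50,508.6

50510 RPM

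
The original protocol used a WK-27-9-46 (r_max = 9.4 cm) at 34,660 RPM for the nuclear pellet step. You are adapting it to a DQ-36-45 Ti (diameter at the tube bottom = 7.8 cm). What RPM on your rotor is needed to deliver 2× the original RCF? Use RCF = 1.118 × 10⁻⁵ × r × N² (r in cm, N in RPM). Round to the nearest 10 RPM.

RCF_original = 1.118 × 10⁻⁵ × 9.4 × (34660)² = 1.118 × 10⁻⁵ × 9.4 × 1,201,315,600 ≈ 126,248.7 × g
Target RCF = 2 × 126,248.7 ≈ 252,497.4 × g
Your rotor: r = 7.8 / 2 = 3.9 cm
252,497.4 = 1.118 × 10⁻⁵ × 3.9 × N²
N² = 252,497.4 / (4.3602 × 10⁻⁵) = 5,790,959,130
N ≈ √5,790,959,130 ≈ 76,098.4

≈ 76100 RPM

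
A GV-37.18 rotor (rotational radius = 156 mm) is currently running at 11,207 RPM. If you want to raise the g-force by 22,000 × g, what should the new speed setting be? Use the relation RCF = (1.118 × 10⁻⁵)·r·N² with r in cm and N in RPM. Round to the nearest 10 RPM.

≈ 15870 RPM

r = 156 mm = 15.6 cm
Current RCF = 1.118 × 10⁻⁵ × 15.6 × (11207)² = 1.118 × 10⁻⁵ × 15.6 × 125,596,849 ≈ 21,905.1 × g
Target RCF = 21,905.1 + 22,000 = 43,905.1 × g
N² = 43,905.1 / (17.4408 × 10⁻⁵) = 251,737,879
N ≈ √251,737,879 ≈ 15,866.2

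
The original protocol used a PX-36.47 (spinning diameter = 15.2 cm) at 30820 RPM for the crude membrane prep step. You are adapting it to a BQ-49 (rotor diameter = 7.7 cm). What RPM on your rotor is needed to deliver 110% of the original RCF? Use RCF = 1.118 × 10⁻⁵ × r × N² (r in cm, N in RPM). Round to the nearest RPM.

45416 RPM

Original rotor: r = 15.2 / 2 = 7.6 cm
RCF_original = 1.118 × 10⁻⁵ × 7.6 × (30820)² = 1.118 × 10⁻⁵ × 7.6 × 949,872,400 ≈ 80,708.8 × g
Target RCF = 1.1 × 80,708.8 ≈ 88,779.7 × g
Your rotor: r = 7.7 / 2 = 3.85 cm
88,779.7 = 1.118 × 10⁻⁵ × 3.85 × N²
N² = 88,779.7 / (4.3043 × 10⁻⁵) = 2,062,581,604
N ≈ √2,062,581,604 ≈ 45,415.7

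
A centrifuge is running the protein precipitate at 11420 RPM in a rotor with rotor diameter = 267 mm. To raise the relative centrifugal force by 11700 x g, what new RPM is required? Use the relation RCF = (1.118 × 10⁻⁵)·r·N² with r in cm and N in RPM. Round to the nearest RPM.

14450 RPM

r = 267 mm / 2 = 133.5 mm = 13.35 cm
Current RCF = 1.118 × 10⁻⁵ × 13.35 × (11420)² = 1.118 × 10⁻⁵ × 13.35 × 130,416,400 ≈ 19,465 × g
Target RCF = 19,465 + 11,700 = 31,165 × g
N² = 31,165 / (14.9253 × 10⁻⁵) = 208,806,523
N ≈ √208,806,523 ≈ 14,450.1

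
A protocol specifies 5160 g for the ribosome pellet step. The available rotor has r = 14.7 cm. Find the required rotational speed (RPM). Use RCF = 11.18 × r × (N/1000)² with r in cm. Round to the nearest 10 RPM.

N ≈ 5600 RPM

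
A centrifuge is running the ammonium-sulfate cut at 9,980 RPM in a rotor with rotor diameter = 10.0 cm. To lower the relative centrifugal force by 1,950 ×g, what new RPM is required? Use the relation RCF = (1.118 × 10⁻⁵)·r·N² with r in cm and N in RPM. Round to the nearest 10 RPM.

N₂ ≈ 8040 RPM

r = 10.0 / 2 = 5 cm
Current RCF = 1.118 × 10⁻⁵ × 5 × (9980)² = 1.118 × 10⁻⁵ × 5 × 99,600,400 ≈ 5,567.7 × g
Target RCF = 5,567.7 − 1,950 = 3,617.7 × g
N² = 3,617.7 / (5.59 × 10⁻⁵) = 64,717,352
N ≈ √64,717,352 ≈ 8,044.7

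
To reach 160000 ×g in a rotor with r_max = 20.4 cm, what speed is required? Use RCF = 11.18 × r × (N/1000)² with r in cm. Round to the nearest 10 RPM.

RCF = 11.18 × r × (N/1000)²
160,000 = 11.18 × 20.4 × (N/1000)²
(N/1000)² = 160,000 / 228.072 = 701.5328
N = 1000 × √701.5328 ≈ 26,486.5

N ≈ 26490 RPM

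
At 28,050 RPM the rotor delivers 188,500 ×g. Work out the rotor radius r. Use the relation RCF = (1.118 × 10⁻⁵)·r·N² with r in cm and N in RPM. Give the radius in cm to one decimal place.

188500 = 1.118 × 10⁻⁵ × r × (28050)²
r = 188500 / (1.118 × 10⁻⁵ × 786,802,500) = 188500 / 8796.452 ≈ 21.429 cm

≈ 21.4 cm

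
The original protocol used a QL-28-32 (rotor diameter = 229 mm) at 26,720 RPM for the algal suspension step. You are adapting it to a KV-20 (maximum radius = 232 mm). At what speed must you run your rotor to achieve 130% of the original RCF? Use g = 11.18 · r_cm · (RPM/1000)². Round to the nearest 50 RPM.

Original rotor: r = 229 mm / 2 = 114.5 mm = 11.45 cm
RCF_original = 11.18 × 11.45 × (26.72)² = 11.18 × 11.45 × 713.9584 ≈ 91,394.5 × g
Target RCF = 1.3 × 91,394.5 ≈ 118,812.9 × g
Your rotor: r = 232 mm = 23.2 cm
118,812.9 = 11.18 × 23.2 × (N/1000)²
(N/1000)² = 118,812.9 / 259.376 = 458.0721
N = 1000 × √458.0721 ≈ 21,402.6

≈ 21400 RPM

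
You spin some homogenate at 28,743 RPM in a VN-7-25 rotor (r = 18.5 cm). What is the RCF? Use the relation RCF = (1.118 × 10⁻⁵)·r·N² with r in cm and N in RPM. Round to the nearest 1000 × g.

RCF ≈ 171000 ×g

RCF = 1.118 × 10⁻⁵ × 18.5 × (28743)² = 1.118 × 10⁻⁵ × 18.5 × 826,160,049 ≈ 170,874.7 × g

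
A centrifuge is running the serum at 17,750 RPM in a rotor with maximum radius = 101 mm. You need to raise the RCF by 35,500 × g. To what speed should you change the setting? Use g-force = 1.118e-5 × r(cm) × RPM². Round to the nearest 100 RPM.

r = 101 mm = 10.1 cm
Current RCF = 1.118 × 10⁻⁵ × 10.1 × (17750)² = 1.118 × 10⁻⁵ × 10.1 × 315,062,500 ≈ 35,576.2 × g
Target RCF = 35,576.2 + 35,500 = 71,076.2 × g
N² = 71,076.2 / (11.2918 × 10⁻⁵) = 629,449,689
N ≈ √629,449,689 ≈ 25,088.8

N₂ ≈ 25100 RPM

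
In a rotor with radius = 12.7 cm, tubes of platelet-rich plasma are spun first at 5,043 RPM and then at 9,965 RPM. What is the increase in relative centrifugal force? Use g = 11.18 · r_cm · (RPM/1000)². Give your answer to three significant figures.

RCF₁ = 11.18 × 12.7 × (5.043)² = 11.18 × 12.7 × 25.431849 ≈ 3,611 × g
RCF₂ = 11.18 × 12.7 × (9.965)² = 11.18 × 12.7 × 99.301225 ≈ 14,099.4 × g
Increase = 14,099.4 − 3,611 = 10,488.4

≈ 10500 g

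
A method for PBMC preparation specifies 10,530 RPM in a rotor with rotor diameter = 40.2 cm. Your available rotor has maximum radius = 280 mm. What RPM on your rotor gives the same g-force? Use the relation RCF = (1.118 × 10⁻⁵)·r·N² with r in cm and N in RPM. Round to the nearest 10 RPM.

Original rotor: r = 40.2 / 2 = 20.1 cm
RCF = 1.118 × 10⁻⁵ × r × N²
RCF_original = 1.118 × 10⁻⁵ × 20.1 × (10530)² = 1.118 × 10⁻⁵ × 20.1 × 110,880,900 ≈ 24,916.9 × g
Your rotor: r = 280 mm = 28.0 cm
24,916.9 = 1.118 × 10⁻⁵ × 28 × N²
N² = 24,916.9 / (31.304 × 10⁻⁵) = 79,596,537
N ≈ √79,596,537 ≈ 8,921.7

≈ 8920 RPM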